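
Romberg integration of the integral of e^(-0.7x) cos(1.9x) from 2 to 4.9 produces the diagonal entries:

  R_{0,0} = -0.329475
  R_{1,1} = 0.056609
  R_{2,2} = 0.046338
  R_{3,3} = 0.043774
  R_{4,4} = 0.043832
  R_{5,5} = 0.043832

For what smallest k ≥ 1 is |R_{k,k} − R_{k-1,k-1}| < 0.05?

k = 2

|R_{1,1} − R_{0,0}| = 0.386084 ≥ 0.05
|R_{2,2} − R_{1,1}| = 0.010271 < 0.05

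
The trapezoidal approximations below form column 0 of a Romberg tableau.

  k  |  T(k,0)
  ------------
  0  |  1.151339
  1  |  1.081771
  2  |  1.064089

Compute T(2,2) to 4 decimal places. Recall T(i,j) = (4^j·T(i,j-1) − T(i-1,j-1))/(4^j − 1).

T(1,1) = 1.081771 + (1.081771 − 1.151339)/3 = 1.058582
T(2,1) = 1.064089 + (1.064089 − 1.081771)/3 = 1.058195
T(2,2) = (16·1.058195 − 1.058582) / 15 = 1.058169
(Column j=1 coincides with Simpson's rule on the same nodes.)

1.0582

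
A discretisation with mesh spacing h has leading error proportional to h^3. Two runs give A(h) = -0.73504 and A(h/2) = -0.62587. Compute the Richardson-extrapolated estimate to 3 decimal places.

-0.610

The leading error scales as h^3; refining by a factor of 2 reduces it by 2^3 = 8.
Extrapolated value = (8·A(h/2) − A(h)) / (8 − 1)
= (8·(-0.62587) − (-0.73504)) / 7
= -4.27192 / 7 = -0.61027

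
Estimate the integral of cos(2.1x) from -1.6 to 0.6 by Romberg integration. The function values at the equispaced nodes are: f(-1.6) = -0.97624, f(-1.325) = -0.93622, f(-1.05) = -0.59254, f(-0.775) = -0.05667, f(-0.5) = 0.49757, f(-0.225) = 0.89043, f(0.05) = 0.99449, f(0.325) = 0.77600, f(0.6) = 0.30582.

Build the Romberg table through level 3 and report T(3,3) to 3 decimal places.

0.350

T(0,0) (trapezoid, 1 panel, h=2.2000): -0.73746
T(1,0) (trapezoid, 2 panels, h=1.1000): 0.17860
T(2,0) (trapezoid, 4 panels, h=0.5500): 0.31037
T(3,0) (trapezoid, 8 panels, h=0.2750): 0.34041
T(1,1) = 0.17860 + (0.17860 − (-0.73746))/3 = 0.48395
T(2,1) = 0.31037 + (0.31037 − 0.17860)/3 = 0.35429
T(3,1) = 0.34041 + (0.34041 − 0.31037)/3 = 0.35042
T(2,2) = 0.35429 + (0.35429 − 0.48395)/15 = 0.34565
T(3,2) = 0.35042 + (0.35042 − 0.35429)/15 = 0.35016
T(3,3) = 0.35016 + (0.35016 − 0.34565)/63 = 0.35023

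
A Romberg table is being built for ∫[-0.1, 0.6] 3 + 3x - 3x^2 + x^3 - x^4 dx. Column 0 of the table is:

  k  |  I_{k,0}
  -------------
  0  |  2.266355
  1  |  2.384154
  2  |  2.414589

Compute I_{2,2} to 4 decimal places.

Richardson extrapolation on the trapezoidal column (denominator 4−1=3):
I_{1,1} = (4·2.384154 − 2.266355) / 3 = 2.423420
I_{2,1} = (4·2.414589 − 2.384154) / 3 = 2.424734
I_{2,2} = 2.424734 + (2.424734 − 2.423420)/15 = 2.424822

2.4248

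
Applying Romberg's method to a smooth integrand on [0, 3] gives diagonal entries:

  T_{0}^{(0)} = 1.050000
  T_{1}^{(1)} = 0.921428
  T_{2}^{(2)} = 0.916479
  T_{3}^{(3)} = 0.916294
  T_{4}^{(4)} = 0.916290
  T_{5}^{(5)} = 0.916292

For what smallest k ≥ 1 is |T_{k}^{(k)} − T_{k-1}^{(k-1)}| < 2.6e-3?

k = 3

|T_{1}^{(1)} − T_{0}^{(0)}| = 0.128572 ≥ 2.6e-3
|T_{2}^{(2)} − T_{1}^{(1)}| = 0.004949 ≥ 2.6e-3
|T_{3}^{(3)} − T_{2}^{(2)}| = 0.000185 < 2.6e-3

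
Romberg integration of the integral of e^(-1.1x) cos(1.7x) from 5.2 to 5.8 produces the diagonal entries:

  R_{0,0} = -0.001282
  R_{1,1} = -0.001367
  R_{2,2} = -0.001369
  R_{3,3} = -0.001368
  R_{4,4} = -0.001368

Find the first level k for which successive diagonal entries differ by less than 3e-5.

|R_{1,1} − R_{0,0}| = 0.000085 ≥ 3e-5
|R_{2,2} − R_{1,1}| = 0.000002 < 3e-5

k = 2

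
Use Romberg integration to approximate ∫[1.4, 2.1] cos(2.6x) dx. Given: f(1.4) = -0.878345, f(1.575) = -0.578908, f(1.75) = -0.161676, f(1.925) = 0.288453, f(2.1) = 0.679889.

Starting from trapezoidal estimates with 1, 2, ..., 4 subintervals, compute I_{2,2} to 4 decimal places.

I_{0,0} (trapezoid, 1 panel, h=0.7000): -0.069460
I_{1,0} (trapezoid, 2 panels, h=0.3500): -0.091316
I_{2,0} (trapezoid, 4 panels, h=0.1750): -0.096488
I_{1,1} = -0.091316 + (-0.091316 − (-0.069460))/3 = -0.098601
I_{2,1} = -0.096488 + (-0.096488 − (-0.091316))/3 = -0.098212
I_{2,2} = -0.098212 + (-0.098212 − (-0.098601))/15 = -0.098186

-0.0982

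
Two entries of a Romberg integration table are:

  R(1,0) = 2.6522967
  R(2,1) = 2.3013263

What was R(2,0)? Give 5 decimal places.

From R(2,1) = (4·R(2,0) − R(1,0))/3, solve for R(2,0):
4·R(2,0) = 3·2.3013263 + 2.6522967 = 9.5562756
R(2,0) = 2.3890689

2.38907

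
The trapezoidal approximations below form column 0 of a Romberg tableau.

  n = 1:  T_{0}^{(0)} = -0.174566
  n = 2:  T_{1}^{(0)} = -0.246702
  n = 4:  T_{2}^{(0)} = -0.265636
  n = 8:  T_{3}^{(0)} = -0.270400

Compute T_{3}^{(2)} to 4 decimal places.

-0.2720

T_{2}^{(1)} = -0.265636 + (-0.265636 − (-0.246702))/3 = -0.271947
T_{3}^{(1)} = (4·(-0.270400) − (-0.265636)) / 3 = -0.271988
T_{3}^{(2)} = -0.271988 + (-0.271988 − (-0.271947))/15 = -0.271991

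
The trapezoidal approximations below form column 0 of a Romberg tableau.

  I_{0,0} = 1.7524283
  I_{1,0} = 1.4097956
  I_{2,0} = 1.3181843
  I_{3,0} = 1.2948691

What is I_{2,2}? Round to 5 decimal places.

1.28712

Richardson extrapolation on the trapezoidal column (denominator 4−1=3):
I_{1,1} = (4·1.4097956 − 1.7524283) / 3 = 1.2955847
I_{2,1} = 1.3181843 + (1.3181843 − 1.4097956)/3 = 1.2876472
I_{2,2} = 1.2876472 + (1.2876472 − 1.2955847)/15 = 1.2871180
(Column j=1 coincides with Simpson's rule on the same nodes.)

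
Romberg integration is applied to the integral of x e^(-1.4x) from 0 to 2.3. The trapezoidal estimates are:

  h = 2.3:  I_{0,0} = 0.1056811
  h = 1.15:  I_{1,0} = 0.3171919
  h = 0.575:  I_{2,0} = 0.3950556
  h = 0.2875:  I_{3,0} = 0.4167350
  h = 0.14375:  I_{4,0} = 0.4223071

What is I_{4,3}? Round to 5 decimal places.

0.42418

Richardson extrapolation on the trapezoidal column (denominator 4−1=3):
I_{2,1} = 0.3950556 + (0.3950556 − 0.3171919)/3 = 0.4210102
I_{3,1} = 0.4167350 + (0.4167350 − 0.3950556)/3 = 0.4239615
I_{4,1} = 0.4223071 + (0.4223071 − 0.4167350)/3 = 0.4241645
I_{3,2} = 0.4239615 + (0.4239615 − 0.4210102)/15 = 0.4241583
I_{4,2} = 0.4241645 + (0.4241645 − 0.4239615)/15 = 0.4241780
I_{4,3} = (64·0.4241780 − 0.4241583) / 63 = 0.4241783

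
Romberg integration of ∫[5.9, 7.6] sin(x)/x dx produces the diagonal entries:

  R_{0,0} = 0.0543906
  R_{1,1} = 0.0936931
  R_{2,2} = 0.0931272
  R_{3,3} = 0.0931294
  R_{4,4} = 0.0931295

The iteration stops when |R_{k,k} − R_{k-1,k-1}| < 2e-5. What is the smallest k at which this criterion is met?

k = 3

|R_{1,1} − R_{0,0}| = 0.0393025 ≥ 2e-5
|R_{2,2} − R_{1,1}| = 0.0005659 ≥ 2e-5
|R_{3,3} − R_{2,2}| = 0.0000022 < 2e-5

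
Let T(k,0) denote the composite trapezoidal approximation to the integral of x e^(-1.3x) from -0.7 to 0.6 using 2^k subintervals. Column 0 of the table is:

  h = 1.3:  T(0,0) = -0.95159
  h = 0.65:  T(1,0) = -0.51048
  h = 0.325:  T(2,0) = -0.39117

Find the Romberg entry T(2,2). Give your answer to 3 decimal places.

-0.351

Richardson extrapolation on the trapezoidal column (denominator 4−1=3):
T(1,1) = -0.51048 + (-0.51048 − (-0.95159))/3 = -0.36344
T(2,1) = (4·(-0.39117) − (-0.51048)) / 3 = -0.35140
T(2,2) = -0.35140 + (-0.35140 − (-0.36344))/15 = -0.35060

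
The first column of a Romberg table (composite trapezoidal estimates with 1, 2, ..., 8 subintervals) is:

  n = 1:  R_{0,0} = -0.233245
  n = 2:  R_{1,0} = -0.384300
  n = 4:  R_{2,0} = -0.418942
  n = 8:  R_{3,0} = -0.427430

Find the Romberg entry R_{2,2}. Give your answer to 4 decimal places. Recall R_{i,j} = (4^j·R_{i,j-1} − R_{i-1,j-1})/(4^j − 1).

-0.4302

Richardson extrapolation on the trapezoidal column (denominator 4−1=3):
R_{1,1} = -0.384300 + (-0.384300 − (-0.233245))/3 = -0.434652
R_{2,1} = -0.418942 + (-0.418942 − (-0.384300))/3 = -0.430489
R_{2,2} = (16·(-0.430489) − (-0.434652)) / 15 = -0.430211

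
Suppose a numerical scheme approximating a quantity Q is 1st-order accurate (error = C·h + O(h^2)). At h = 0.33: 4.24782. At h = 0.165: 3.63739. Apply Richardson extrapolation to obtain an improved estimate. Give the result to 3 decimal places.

3.027

Extrapolated value = (2·A(h/2) − A(h)) / (2 − 1)
= (2·3.63739 − 4.24782) / 1
= 3.02696 / 1 = 3.02696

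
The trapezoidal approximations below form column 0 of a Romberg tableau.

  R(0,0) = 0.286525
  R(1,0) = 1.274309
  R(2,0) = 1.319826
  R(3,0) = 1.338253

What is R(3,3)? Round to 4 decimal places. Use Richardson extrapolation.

1.3455

Richardson extrapolation on the trapezoidal column (denominator 4−1=3):
R(1,1) = (4·1.274309 − 0.286525) / 3 = 1.603570
R(2,1) = 1.319826 + (1.319826 − 1.274309)/3 = 1.334998
R(3,1) = (4·1.338253 − 1.319826) / 3 = 1.344395
R(2,2) = 1.334998 + (1.334998 − 1.603570)/15 = 1.317093
R(3,2) = 1.344395 + (1.344395 − 1.334998)/15 = 1.345021
R(3,3) = 1.345021 + (1.345021 − 1.317093)/63 = 1.345464
(Column j=1 coincides with Simpson's rule on the same nodes.)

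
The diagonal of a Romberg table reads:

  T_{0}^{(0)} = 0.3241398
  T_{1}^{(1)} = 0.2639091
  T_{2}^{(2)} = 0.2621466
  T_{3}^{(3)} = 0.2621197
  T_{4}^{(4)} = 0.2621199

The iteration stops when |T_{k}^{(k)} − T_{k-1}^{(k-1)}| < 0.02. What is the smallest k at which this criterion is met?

k = 2

|T_{1}^{(1)} − T_{0}^{(0)}| = 0.0602307 ≥ 0.02
|T_{2}^{(2)} − T_{1}^{(1)}| = 0.0017625 < 0.02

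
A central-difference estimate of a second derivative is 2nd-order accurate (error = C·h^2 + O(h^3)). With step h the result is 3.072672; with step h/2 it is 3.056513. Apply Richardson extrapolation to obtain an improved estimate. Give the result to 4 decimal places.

The leading error scales as h^2; refining by a factor of 2 reduces it by 2^2 = 4.
Extrapolated value = (4·A(h/2) − A(h)) / (4 − 1)
= (4·3.056513 − 3.072672) / 3
= 9.153380 / 3 = 3.051127

3.0511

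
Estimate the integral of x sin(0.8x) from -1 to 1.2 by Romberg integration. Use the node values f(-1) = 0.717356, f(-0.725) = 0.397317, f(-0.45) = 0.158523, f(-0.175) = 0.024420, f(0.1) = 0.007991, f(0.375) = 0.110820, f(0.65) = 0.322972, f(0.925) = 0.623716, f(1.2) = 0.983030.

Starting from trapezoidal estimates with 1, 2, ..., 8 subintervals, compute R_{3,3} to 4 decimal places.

0.6697

R_{0,0} (trapezoid, 1 panel, h=2.2000): 1.870425
R_{1,0} (trapezoid, 2 panels, h=1.1000): 0.944002
R_{2,0} (trapezoid, 4 panels, h=0.5500): 0.736823
R_{3,0} (trapezoid, 8 panels, h=0.2750): 0.686387
R_{1,1} = 0.944002 + (0.944002 − 1.870425)/3 = 0.635194
R_{2,1} = 0.736823 + (0.736823 − 0.944002)/3 = 0.667763
R_{3,1} = 0.686387 + (0.686387 − 0.736823)/3 = 0.669575
R_{2,2} = 0.667763 + (0.667763 − 0.635194)/15 = 0.669934
R_{3,2} = 0.669575 + (0.669575 − 0.667763)/15 = 0.669696
R_{3,3} = 0.669696 + (0.669696 − 0.669934)/63 = 0.669692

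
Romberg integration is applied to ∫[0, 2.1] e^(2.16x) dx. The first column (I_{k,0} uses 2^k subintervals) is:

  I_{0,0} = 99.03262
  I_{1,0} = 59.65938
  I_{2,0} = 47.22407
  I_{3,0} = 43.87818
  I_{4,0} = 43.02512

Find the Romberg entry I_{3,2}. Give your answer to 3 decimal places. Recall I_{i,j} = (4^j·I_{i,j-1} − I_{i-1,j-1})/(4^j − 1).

Richardson extrapolation on the trapezoidal column (denominator 4−1=3):
I_{2,1} = (4·47.22407 − 59.65938) / 3 = 43.07897
I_{3,1} = (4·43.87818 − 47.22407) / 3 = 42.76288
I_{3,2} = 42.76288 + (42.76288 − 43.07897)/15 = 42.74181
(Column j=1 coincides with Simpson's rule on the same nodes.)

42.742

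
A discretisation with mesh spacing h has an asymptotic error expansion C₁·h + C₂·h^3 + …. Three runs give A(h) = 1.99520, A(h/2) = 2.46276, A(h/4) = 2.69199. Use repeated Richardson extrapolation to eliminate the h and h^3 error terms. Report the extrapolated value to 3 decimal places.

2.920

First eliminate the h term (factor 2^1 = 2):
  B₁ = (2·2.46276 − 1.99520)/1 = 2.93032
  B₂ = (2·2.69199 − 2.46276)/1 = 2.92122
Then eliminate the h^3 term (factor 2^3 = 8):
  (8·2.92122 − 2.93032)/7 = 2.91992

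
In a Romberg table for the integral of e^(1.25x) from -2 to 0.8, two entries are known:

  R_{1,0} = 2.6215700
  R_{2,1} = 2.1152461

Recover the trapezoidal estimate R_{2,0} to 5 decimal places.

From R_{2,1} = (4·R_{2,0} − R_{1,0})/3, solve for R_{2,0}:
4·R_{2,0} = 3·2.1152461 + 2.6215700 = 8.9673083
R_{2,0} = 2.2418271

2.24183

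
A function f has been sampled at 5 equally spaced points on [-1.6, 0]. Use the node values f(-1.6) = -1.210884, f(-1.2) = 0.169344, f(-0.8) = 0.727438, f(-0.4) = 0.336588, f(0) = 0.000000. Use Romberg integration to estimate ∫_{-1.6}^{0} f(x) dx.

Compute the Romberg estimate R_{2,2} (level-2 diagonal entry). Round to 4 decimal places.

R_{0,0} (trapezoid, 1 panel, h=1.6000): -0.968707
R_{1,0} (trapezoid, 2 panels, h=0.8000): 0.097597
R_{2,0} (trapezoid, 4 panels, h=0.4000): 0.251171
R_{1,1} = 0.097597 + (0.097597 − (-0.968707))/3 = 0.453032
R_{2,1} = 0.251171 + (0.251171 − 0.097597)/3 = 0.302362
R_{2,2} = 0.302362 + (0.302362 − 0.453032)/15 = 0.292317

0.2923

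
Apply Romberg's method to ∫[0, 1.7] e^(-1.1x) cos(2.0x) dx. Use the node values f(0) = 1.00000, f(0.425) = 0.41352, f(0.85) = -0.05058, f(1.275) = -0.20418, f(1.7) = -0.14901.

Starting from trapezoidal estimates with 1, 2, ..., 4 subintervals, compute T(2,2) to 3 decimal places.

T(0,0) (trapezoid, 1 panel, h=1.7000): 0.72334
T(1,0) (trapezoid, 2 panels, h=0.8500): 0.31868
T(2,0) (trapezoid, 4 panels, h=0.4250): 0.24831
T(1,1) = 0.31868 + (0.31868 − 0.72334)/3 = 0.18379
T(2,1) = 0.24831 + (0.24831 − 0.31868)/3 = 0.22485
T(2,2) = 0.22485 + (0.22485 − 0.18379)/15 = 0.22759

0.228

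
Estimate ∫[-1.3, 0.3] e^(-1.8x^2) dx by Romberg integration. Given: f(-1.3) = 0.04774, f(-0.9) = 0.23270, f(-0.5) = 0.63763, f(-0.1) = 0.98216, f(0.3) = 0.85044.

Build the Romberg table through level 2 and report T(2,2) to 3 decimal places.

T(0,0) (trapezoid, 1 panel, h=1.6000): 0.71854
T(1,0) (trapezoid, 2 panels, h=0.8000): 0.86938
T(2,0) (trapezoid, 4 panels, h=0.4000): 0.92063
T(1,1) = 0.86938 + (0.86938 − 0.71854)/3 = 0.91966
T(2,1) = 0.92063 + (0.92063 − 0.86938)/3 = 0.93771
T(2,2) = 0.93771 + (0.93771 − 0.91966)/15 = 0.93891

0.939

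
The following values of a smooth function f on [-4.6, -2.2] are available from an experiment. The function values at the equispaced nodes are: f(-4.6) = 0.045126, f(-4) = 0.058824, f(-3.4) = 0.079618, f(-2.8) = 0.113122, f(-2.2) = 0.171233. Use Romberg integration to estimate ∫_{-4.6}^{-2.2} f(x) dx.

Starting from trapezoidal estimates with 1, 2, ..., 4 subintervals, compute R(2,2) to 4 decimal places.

0.2126

R(0,0) (trapezoid, 1 panel, h=2.4000): 0.259631
R(1,0) (trapezoid, 2 panels, h=1.2000): 0.225357
R(2,0) (trapezoid, 4 panels, h=0.6000): 0.215846
R(1,1) = 0.225357 + (0.225357 − 0.259631)/3 = 0.213932
R(2,1) = 0.215846 + (0.215846 − 0.225357)/3 = 0.212676
R(2,2) = 0.212676 + (0.212676 − 0.213932)/15 = 0.212592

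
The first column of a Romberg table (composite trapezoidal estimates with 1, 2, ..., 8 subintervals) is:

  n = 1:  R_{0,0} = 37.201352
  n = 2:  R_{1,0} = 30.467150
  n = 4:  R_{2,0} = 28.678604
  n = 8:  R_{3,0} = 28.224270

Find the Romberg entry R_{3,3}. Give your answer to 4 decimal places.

28.0722

Richardson extrapolation on the trapezoidal column (denominator 4−1=3):
R_{1,1} = (4·30.467150 − 37.201352) / 3 = 28.222416
R_{2,1} = 28.678604 + (28.678604 − 30.467150)/3 = 28.082422
R_{3,1} = 28.224270 + (28.224270 − 28.678604)/3 = 28.072825
R_{2,2} = (16·28.082422 − 28.222416) / 15 = 28.073089
R_{3,2} = (16·28.072825 − 28.082422) / 15 = 28.072185
R_{3,3} = 28.072185 + (28.072185 − 28.073089)/63 = 28.072171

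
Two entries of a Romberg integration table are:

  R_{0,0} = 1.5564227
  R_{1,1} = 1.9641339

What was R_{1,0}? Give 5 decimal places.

1.86221

From R_{1,1} = (4·R_{1,0} − R_{0,0})/3, solve for R_{1,0}:
4·R_{1,0} = 3·1.9641339 + 1.5564227 = 7.4488244
R_{1,0} = 1.8622061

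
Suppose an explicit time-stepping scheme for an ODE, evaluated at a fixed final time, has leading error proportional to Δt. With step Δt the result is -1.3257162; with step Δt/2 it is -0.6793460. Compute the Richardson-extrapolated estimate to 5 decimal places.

Extrapolated value = (2·A(Δt/2) − A(Δt)) / (2 − 1)
= (2·(-0.6793460) − (-1.3257162)) / 1
= -0.0329758 / 1 = -0.0329758

-0.03298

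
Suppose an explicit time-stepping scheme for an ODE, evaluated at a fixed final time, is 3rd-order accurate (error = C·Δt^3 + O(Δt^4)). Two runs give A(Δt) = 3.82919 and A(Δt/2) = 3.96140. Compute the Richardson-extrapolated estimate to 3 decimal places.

The leading error scales as Δt^3; refining by a factor of 2 reduces it by 2^3 = 8.
Extrapolated value = (8·A(Δt/2) − A(Δt)) / (8 − 1)
= (8·3.96140 − 3.82919) / 7
= 27.86201 / 7 = 3.98029

3.980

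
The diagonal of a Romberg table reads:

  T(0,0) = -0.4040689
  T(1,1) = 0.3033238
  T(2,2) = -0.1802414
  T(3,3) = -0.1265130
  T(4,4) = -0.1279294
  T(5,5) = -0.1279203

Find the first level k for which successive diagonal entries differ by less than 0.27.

k = 3

|T(1,1) − T(0,0)| = 0.7073927 ≥ 0.27
|T(2,2) − T(1,1)| = 0.4835652 ≥ 0.27
|T(3,3) − T(2,2)| = 0.0537284 < 0.27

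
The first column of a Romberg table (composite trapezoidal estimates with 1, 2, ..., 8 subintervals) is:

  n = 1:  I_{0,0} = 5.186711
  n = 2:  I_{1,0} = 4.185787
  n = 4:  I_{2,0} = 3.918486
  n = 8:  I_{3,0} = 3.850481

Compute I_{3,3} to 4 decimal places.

3.8277

Richardson extrapolation on the trapezoidal column (denominator 4−1=3):
I_{1,1} = (4·4.185787 − 5.186711) / 3 = 3.852146
I_{2,1} = (4·3.918486 − 4.185787) / 3 = 3.829386
I_{3,1} = (4·3.850481 − 3.918486) / 3 = 3.827813
I_{2,2} = (16·3.829386 − 3.852146) / 15 = 3.827869
I_{3,2} = 3.827813 + (3.827813 − 3.829386)/15 = 3.827708
I_{3,3} = 3.827708 + (3.827708 − 3.827869)/63 = 3.827705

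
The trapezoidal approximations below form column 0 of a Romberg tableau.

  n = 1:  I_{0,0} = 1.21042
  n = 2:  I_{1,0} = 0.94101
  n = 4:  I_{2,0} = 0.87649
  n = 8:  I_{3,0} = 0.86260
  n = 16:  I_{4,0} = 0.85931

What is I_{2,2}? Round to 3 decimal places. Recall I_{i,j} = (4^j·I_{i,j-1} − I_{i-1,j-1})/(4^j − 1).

0.855

Richardson extrapolation on the trapezoidal column (denominator 4−1=3):
I_{1,1} = 0.94101 + (0.94101 − 1.21042)/3 = 0.85121
I_{2,1} = (4·0.87649 − 0.94101) / 3 = 0.85498
I_{2,2} = (16·0.85498 − 0.85121) / 15 = 0.85523
(Column j=1 coincides with Simpson's rule on the same nodes.)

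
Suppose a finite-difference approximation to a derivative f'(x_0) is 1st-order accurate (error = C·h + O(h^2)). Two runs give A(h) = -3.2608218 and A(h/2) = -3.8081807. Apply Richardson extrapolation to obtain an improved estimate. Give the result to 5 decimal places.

-4.35554

Extrapolated value = (2·A(h/2) − A(h)) / (2 − 1)
= (2·(-3.8081807) − (-3.2608218)) / 1
= -4.3555396 / 1 = -4.3555396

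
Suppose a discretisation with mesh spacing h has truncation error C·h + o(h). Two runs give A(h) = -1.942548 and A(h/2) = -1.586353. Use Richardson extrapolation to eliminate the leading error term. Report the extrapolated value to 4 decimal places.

The leading error scales as h; refining by a factor of 2 reduces it by 2^1 = 2.
Extrapolated value = (2·A(h/2) − A(h)) / (2 − 1)
= (2·(-1.586353) − (-1.942548)) / 1
= -1.230158 / 1 = -1.230158

-1.2302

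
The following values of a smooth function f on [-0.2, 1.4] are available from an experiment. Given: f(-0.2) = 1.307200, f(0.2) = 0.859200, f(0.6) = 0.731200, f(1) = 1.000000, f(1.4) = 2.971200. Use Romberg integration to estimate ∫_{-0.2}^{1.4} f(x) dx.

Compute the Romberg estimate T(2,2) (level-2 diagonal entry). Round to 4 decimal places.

1.7461

T(0,0) (trapezoid, 1 panel, h=1.6000): 3.422720
T(1,0) (trapezoid, 2 panels, h=0.8000): 2.296320
T(2,0) (trapezoid, 4 panels, h=0.4000): 1.891840
T(1,1) = 2.296320 + (2.296320 − 3.422720)/3 = 1.920853
T(2,1) = 1.891840 + (1.891840 − 2.296320)/3 = 1.757013
T(2,2) = 1.757013 + (1.757013 − 1.920853)/15 = 1.746090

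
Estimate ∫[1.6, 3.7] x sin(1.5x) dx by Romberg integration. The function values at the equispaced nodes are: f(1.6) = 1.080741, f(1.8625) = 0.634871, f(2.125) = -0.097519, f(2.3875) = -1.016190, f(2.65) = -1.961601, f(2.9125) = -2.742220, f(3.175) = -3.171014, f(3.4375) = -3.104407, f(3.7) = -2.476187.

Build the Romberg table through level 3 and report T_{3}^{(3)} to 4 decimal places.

-3.2170

T_{0}^{(0)} (trapezoid, 1 panel, h=2.1000): -1.465218
T_{1}^{(0)} (trapezoid, 2 panels, h=1.0500): -2.792290
T_{2}^{(0)} (trapezoid, 4 panels, h=0.5250): -3.112125
T_{3}^{(0)} (trapezoid, 8 panels, h=0.2625): -3.190898
T_{1}^{(1)} = -2.792290 + (-2.792290 − (-1.465218))/3 = -3.234647
T_{2}^{(1)} = -3.112125 + (-3.112125 − (-2.792290))/3 = -3.218737
T_{3}^{(1)} = -3.190898 + (-3.190898 − (-3.112125))/3 = -3.217156
T_{2}^{(2)} = -3.218737 + (-3.218737 − (-3.234647))/15 = -3.217676
T_{3}^{(2)} = -3.217156 + (-3.217156 − (-3.218737))/15 = -3.217051
T_{3}^{(3)} = -3.217051 + (-3.217051 − (-3.217676))/63 = -3.217041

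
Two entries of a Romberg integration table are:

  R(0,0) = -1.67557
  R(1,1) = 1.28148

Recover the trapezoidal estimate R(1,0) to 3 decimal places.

From R(1,1) = (4·R(1,0) − R(0,0))/3, solve for R(1,0):
4·R(1,0) = 3·1.28148 + (-1.67557) = 2.16887
R(1,0) = 0.54222

0.542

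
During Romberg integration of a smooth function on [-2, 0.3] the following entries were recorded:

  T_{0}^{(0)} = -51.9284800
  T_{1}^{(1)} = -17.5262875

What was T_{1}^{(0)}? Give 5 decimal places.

-26.12684

From T_{1}^{(1)} = (4·T_{1}^{(0)} − T_{0}^{(0)})/3, solve for T_{1}^{(0)}:
4·T_{1}^{(0)} = 3·(-17.5262875) + (-51.9284800) = -104.5073425
T_{1}^{(0)} = -26.1268356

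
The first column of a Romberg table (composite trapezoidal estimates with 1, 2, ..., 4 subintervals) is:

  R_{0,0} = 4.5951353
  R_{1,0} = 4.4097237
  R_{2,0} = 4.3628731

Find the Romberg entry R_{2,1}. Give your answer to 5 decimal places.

4.34726

Richardson extrapolation on the trapezoidal column (denominator 4−1=3):
R_{2,1} = (4·4.3628731 − 4.4097237) / 3 = 4.3472562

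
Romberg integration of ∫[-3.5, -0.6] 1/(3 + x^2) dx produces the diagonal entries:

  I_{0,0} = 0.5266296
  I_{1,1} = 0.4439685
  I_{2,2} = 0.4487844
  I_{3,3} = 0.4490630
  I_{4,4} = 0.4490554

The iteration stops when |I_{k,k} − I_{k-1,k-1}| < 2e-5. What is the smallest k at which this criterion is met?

k = 4

|I_{1,1} − I_{0,0}| = 0.0826611 ≥ 2e-5
|I_{2,2} − I_{1,1}| = 0.0048159 ≥ 2e-5
|I_{3,3} − I_{2,2}| = 0.0002786 ≥ 2e-5
|I_{4,4} − I_{3,3}| = 0.0000076 < 2e-5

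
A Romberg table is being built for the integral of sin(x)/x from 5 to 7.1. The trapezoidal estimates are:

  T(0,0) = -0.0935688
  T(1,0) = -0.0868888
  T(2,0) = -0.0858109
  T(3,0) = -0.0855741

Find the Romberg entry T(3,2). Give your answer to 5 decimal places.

-0.08550

T(2,1) = (4·(-0.0858109) − (-0.0868888)) / 3 = -0.0854516
T(3,1) = (4·(-0.0855741) − (-0.0858109)) / 3 = -0.0854952
T(3,2) = -0.0854952 + (-0.0854952 − (-0.0854516))/15 = -0.0854981
(Column j=1 coincides with Simpson's rule on the same nodes.)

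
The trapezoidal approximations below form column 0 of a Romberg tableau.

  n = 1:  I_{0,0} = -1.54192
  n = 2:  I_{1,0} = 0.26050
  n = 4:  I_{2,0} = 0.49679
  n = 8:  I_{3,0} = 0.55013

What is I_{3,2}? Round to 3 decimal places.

Richardson extrapolation on the trapezoidal column (denominator 4−1=3):
I_{2,1} = 0.49679 + (0.49679 − 0.26050)/3 = 0.57555
I_{3,1} = (4·0.55013 − 0.49679) / 3 = 0.56791
I_{3,2} = 0.56791 + (0.56791 − 0.57555)/15 = 0.56740

0.567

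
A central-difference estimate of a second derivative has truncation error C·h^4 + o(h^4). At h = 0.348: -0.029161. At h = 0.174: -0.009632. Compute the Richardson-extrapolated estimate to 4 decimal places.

-0.0083

Extrapolated value = (16·A(h/2) − A(h)) / (16 − 1)
= (16·(-0.009632) − (-0.029161)) / 15
= -0.124951 / 15 = -0.008330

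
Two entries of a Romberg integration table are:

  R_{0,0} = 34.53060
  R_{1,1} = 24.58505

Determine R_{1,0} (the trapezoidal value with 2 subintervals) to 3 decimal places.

27.071

From R_{1,1} = (4·R_{1,0} − R_{0,0})/3, solve for R_{1,0}:
4·R_{1,0} = 3·24.58505 + 34.53060 = 108.28575
R_{1,0} = 27.07144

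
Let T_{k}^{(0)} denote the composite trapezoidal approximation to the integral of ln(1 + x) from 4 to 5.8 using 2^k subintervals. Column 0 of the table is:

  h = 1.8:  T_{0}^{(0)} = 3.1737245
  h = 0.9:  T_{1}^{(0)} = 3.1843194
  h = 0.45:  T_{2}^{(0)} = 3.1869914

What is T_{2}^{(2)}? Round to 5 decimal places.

3.18788

Richardson extrapolation on the trapezoidal column (denominator 4−1=3):
T_{1}^{(1)} = 3.1843194 + (3.1843194 − 3.1737245)/3 = 3.1878510
T_{2}^{(1)} = 3.1869914 + (3.1869914 − 3.1843194)/3 = 3.1878821
T_{2}^{(2)} = (16·3.1878821 − 3.1878510) / 15 = 3.1878842
(Column j=1 coincides with Simpson's rule on the same nodes.)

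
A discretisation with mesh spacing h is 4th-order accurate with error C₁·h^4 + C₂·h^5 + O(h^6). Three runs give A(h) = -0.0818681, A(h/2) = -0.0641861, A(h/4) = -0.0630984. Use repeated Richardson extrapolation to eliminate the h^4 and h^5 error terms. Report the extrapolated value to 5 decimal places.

First eliminate the h^4 term (factor 2^4 = 16):
  B₁ = (16·(-0.0641861) − (-0.0818681))/15 = -0.0630073
  B₂ = (16·(-0.0630984) − (-0.0641861))/15 = -0.0630259
Then eliminate the h^5 term (factor 2^5 = 32):
  (32·(-0.0630259) − (-0.0630073))/31 = -0.0630265

-0.06303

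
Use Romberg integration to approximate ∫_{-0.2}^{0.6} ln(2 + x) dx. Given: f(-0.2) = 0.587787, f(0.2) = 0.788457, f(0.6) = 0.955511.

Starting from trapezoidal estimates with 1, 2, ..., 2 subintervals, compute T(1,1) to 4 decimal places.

0.6263

T(0,0) (trapezoid, 1 panel, h=0.8000): 0.617319
T(1,0) (trapezoid, 2 panels, h=0.4000): 0.624042
T(1,1) = 0.624042 + (0.624042 − 0.617319)/3 = 0.626283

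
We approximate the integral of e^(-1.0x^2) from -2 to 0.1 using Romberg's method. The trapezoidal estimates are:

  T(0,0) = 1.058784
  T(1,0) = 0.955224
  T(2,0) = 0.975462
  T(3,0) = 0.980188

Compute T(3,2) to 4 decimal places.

0.9817

Richardson extrapolation on the trapezoidal column (denominator 4−1=3):
T(2,1) = (4·0.975462 − 0.955224) / 3 = 0.982208
T(3,1) = (4·0.980188 − 0.975462) / 3 = 0.981763
T(3,2) = 0.981763 + (0.981763 − 0.982208)/15 = 0.981733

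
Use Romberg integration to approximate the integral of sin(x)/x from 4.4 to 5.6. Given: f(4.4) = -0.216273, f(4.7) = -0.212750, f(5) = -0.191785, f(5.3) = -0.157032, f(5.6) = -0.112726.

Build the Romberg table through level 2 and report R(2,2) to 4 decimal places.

R(0,0) (trapezoid, 1 panel, h=1.2000): -0.197399
R(1,0) (trapezoid, 2 panels, h=0.6000): -0.213771
R(2,0) (trapezoid, 4 panels, h=0.3000): -0.217820
R(1,1) = -0.213771 + (-0.213771 − (-0.197399))/3 = -0.219228
R(2,1) = -0.217820 + (-0.217820 − (-0.213771))/3 = -0.219170
R(2,2) = -0.219170 + (-0.219170 − (-0.219228))/15 = -0.219166

-0.2192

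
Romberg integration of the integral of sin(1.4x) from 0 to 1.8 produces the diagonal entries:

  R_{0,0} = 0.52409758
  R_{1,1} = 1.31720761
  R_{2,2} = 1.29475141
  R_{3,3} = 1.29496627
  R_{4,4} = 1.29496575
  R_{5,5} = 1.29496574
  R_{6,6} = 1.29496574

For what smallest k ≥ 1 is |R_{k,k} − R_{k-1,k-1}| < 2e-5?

k = 4

|R_{1,1} − R_{0,0}| = 0.79311003 ≥ 2e-5
|R_{2,2} − R_{1,1}| = 0.02245620 ≥ 2e-5
|R_{3,3} − R_{2,2}| = 0.00021486 ≥ 2e-5
|R_{4,4} − R_{3,3}| = 0.00000052 < 2e-5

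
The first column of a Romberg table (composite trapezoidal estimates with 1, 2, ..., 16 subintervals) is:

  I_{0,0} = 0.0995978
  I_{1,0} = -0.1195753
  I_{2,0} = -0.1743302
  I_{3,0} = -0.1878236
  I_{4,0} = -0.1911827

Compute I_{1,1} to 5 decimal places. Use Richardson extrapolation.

-0.19263

I_{1,1} = -0.1195753 + (-0.1195753 − 0.0995978)/3 = -0.1926330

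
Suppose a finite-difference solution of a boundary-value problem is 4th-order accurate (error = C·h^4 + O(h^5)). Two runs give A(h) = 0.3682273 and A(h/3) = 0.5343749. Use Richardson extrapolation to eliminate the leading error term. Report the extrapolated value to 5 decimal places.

0.53645

Extrapolated value = (81·A(h/3) − A(h)) / (81 − 1)
= (81·0.5343749 − 0.3682273) / 80
= 42.9161396 / 80 = 0.5364517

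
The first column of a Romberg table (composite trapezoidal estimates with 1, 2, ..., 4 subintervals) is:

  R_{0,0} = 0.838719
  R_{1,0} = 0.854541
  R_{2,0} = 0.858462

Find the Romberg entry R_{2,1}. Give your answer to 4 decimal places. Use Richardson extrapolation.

0.8598

Richardson extrapolation on the trapezoidal column (denominator 4−1=3):
R_{2,1} = 0.858462 + (0.858462 − 0.854541)/3 = 0.859769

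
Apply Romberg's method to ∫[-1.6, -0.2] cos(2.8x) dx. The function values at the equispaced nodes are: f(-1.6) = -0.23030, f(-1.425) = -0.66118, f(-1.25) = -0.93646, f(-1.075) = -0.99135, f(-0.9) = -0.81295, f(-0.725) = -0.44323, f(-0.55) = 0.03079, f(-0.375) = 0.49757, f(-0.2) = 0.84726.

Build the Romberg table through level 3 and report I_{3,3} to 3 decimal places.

I_{0,0} (trapezoid, 1 panel, h=1.4000): 0.43187
I_{1,0} (trapezoid, 2 panels, h=0.7000): -0.35313
I_{2,0} (trapezoid, 4 panels, h=0.3500): -0.49355
I_{3,0} (trapezoid, 8 panels, h=0.1750): -0.52646
I_{1,1} = -0.35313 + (-0.35313 − 0.43187)/3 = -0.61480
I_{2,1} = -0.49355 + (-0.49355 − (-0.35313))/3 = -0.54036
I_{3,1} = -0.52646 + (-0.52646 − (-0.49355))/3 = -0.53743
I_{2,2} = -0.54036 + (-0.54036 − (-0.61480))/15 = -0.53540
I_{3,2} = -0.53743 + (-0.53743 − (-0.54036))/15 = -0.53723
I_{3,3} = -0.53723 + (-0.53723 − (-0.53540))/63 = -0.53726

-0.537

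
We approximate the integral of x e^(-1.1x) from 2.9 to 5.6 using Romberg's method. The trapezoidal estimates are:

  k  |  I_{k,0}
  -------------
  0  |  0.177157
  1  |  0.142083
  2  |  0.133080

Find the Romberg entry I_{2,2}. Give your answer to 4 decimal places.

Richardson extrapolation on the trapezoidal column (denominator 4−1=3):
I_{1,1} = (4·0.142083 − 0.177157) / 3 = 0.130392
I_{2,1} = (4·0.133080 − 0.142083) / 3 = 0.130079
I_{2,2} = (16·0.130079 − 0.130392) / 15 = 0.130058

0.1301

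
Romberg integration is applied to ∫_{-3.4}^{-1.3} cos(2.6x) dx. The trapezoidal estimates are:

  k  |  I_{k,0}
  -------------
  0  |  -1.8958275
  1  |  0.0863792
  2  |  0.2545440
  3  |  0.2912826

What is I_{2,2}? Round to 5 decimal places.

Richardson extrapolation on the trapezoidal column (denominator 4−1=3):
I_{1,1} = 0.0863792 + (0.0863792 − (-1.8958275))/3 = 0.7471148
I_{2,1} = (4·0.2545440 − 0.0863792) / 3 = 0.3105989
I_{2,2} = (16·0.3105989 − 0.7471148) / 15 = 0.2814978

0.28150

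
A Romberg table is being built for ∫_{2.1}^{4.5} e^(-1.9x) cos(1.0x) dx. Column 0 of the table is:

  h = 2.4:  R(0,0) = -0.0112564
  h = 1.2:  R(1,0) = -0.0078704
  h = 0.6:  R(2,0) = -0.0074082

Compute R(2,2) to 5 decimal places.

-0.00729

Richardson extrapolation on the trapezoidal column (denominator 4−1=3):
R(1,1) = (4·(-0.0078704) − (-0.0112564)) / 3 = -0.0067417
R(2,1) = -0.0074082 + (-0.0074082 − (-0.0078704))/3 = -0.0072541
R(2,2) = (16·(-0.0072541) − (-0.0067417)) / 15 = -0.0072883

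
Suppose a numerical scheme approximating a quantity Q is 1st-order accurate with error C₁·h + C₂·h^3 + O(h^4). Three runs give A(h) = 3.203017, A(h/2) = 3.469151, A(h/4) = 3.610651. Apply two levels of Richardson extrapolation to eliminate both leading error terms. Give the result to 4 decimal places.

3.7546

First eliminate the h term (factor 2^1 = 2):
  B₁ = (2·3.469151 − 3.203017)/1 = 3.735285
  B₂ = (2·3.610651 − 3.469151)/1 = 3.752151
Then eliminate the h^3 term (factor 2^3 = 8):
  (8·3.752151 − 3.735285)/7 = 3.754560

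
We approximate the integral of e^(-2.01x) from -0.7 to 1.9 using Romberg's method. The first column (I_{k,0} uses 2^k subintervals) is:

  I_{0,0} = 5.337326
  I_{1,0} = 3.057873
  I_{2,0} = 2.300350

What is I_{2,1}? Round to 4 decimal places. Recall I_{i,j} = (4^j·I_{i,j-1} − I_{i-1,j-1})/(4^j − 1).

2.0478

Richardson extrapolation on the trapezoidal column (denominator 4−1=3):
I_{2,1} = 2.300350 + (2.300350 − 3.057873)/3 = 2.047842
(Column j=1 coincides with Simpson's rule on the same nodes.)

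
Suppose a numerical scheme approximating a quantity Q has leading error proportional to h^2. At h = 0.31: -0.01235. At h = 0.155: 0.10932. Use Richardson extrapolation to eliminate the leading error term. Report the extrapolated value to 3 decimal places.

0.150

The leading error scales as h^2; refining by a factor of 2 reduces it by 2^2 = 4.
Extrapolated value = (4·A(h/2) − A(h)) / (4 − 1)
= (4·0.10932 − (-0.01235)) / 3
= 0.44963 / 3 = 0.14988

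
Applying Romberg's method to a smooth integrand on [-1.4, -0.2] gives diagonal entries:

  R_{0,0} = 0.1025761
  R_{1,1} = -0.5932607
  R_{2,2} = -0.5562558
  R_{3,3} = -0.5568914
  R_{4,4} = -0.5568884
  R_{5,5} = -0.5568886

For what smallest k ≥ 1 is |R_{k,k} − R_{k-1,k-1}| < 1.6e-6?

|R_{1,1} − R_{0,0}| = 0.6958368 ≥ 1.6e-6
|R_{2,2} − R_{1,1}| = 0.0370049 ≥ 1.6e-6
|R_{3,3} − R_{2,2}| = 0.0006356 ≥ 1.6e-6
|R_{4,4} − R_{3,3}| = 0.0000030 ≥ 1.6e-6
|R_{5,5} − R_{4,4}| = 0.0000002 < 1.6e-6

k = 5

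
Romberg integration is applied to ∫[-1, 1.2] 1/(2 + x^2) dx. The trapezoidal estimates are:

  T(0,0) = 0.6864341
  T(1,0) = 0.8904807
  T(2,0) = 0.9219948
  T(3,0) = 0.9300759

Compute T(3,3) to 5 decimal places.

T(1,1) = (4·0.8904807 − 0.6864341) / 3 = 0.9584962
T(2,1) = 0.9219948 + (0.9219948 − 0.8904807)/3 = 0.9324995
T(3,1) = 0.9300759 + (0.9300759 − 0.9219948)/3 = 0.9327696
T(2,2) = (16·0.9324995 − 0.9584962) / 15 = 0.9307664
T(3,2) = (16·0.9327696 − 0.9324995) / 15 = 0.9327876
T(3,3) = (64·0.9327876 − 0.9307664) / 63 = 0.9328197

0.93282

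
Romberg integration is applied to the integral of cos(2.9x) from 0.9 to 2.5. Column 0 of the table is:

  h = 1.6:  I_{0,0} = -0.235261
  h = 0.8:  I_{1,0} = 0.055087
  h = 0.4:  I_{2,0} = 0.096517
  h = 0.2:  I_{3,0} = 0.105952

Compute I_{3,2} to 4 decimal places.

0.1090

I_{2,1} = 0.096517 + (0.096517 − 0.055087)/3 = 0.110327
I_{3,1} = 0.105952 + (0.105952 − 0.096517)/3 = 0.109097
I_{3,2} = 0.109097 + (0.109097 − 0.110327)/15 = 0.109015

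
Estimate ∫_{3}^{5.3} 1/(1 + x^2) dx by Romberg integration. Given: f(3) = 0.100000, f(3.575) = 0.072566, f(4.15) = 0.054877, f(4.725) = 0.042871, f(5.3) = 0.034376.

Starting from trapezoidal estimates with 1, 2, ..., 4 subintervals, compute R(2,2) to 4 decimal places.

R(0,0) (trapezoid, 1 panel, h=2.3000): 0.154532
R(1,0) (trapezoid, 2 panels, h=1.1500): 0.140375
R(2,0) (trapezoid, 4 panels, h=0.5750): 0.136564
R(1,1) = 0.140375 + (0.140375 − 0.154532)/3 = 0.135656
R(2,1) = 0.136564 + (0.136564 − 0.140375)/3 = 0.135294
R(2,2) = 0.135294 + (0.135294 − 0.135656)/15 = 0.135270

0.1353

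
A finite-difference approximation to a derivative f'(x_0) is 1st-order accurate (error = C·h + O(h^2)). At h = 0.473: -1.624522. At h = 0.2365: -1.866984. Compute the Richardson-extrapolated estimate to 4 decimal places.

The leading error scales as h; refining by a factor of 2 reduces it by 2^1 = 2.
Extrapolated value = (2·A(h/2) − A(h)) / (2 − 1)
= (2·(-1.866984) − (-1.624522)) / 1
= -2.109446 / 1 = -2.109446

-2.1094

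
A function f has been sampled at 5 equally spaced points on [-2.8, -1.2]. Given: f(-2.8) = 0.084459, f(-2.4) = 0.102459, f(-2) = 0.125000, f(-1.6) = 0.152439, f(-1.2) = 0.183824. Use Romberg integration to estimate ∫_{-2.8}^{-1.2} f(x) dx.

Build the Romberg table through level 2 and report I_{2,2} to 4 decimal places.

0.2051

I_{0,0} (trapezoid, 1 panel, h=1.6000): 0.214626
I_{1,0} (trapezoid, 2 panels, h=0.8000): 0.207313
I_{2,0} (trapezoid, 4 panels, h=0.4000): 0.205616
I_{1,1} = 0.207313 + (0.207313 − 0.214626)/3 = 0.204875
I_{2,1} = 0.205616 + (0.205616 − 0.207313)/3 = 0.205050
I_{2,2} = 0.205050 + (0.205050 − 0.204875)/15 = 0.205062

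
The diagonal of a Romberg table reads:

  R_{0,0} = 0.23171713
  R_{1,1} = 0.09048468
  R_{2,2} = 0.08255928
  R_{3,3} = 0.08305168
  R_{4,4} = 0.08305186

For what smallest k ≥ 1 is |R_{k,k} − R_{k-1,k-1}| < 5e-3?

|R_{1,1} − R_{0,0}| = 0.14123245 ≥ 5e-3
|R_{2,2} − R_{1,1}| = 0.00792540 ≥ 5e-3
|R_{3,3} − R_{2,2}| = 0.00049240 < 5e-3

k = 3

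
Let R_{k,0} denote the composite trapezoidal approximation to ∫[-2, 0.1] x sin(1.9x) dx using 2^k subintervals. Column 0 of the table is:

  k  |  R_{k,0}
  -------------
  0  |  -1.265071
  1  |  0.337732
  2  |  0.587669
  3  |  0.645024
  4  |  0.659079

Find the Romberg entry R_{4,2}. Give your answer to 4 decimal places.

Richardson extrapolation on the trapezoidal column (denominator 4−1=3):
R_{3,1} = 0.645024 + (0.645024 − 0.587669)/3 = 0.664142
R_{4,1} = 0.659079 + (0.659079 − 0.645024)/3 = 0.663764
R_{4,2} = (16·0.663764 − 0.664142) / 15 = 0.663739

0.6637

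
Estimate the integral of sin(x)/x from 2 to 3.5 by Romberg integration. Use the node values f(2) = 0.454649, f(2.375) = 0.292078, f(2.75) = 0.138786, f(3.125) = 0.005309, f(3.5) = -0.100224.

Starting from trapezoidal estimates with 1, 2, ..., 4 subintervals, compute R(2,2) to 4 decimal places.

0.2277

R(0,0) (trapezoid, 1 panel, h=1.5000): 0.265819
R(1,0) (trapezoid, 2 panels, h=0.7500): 0.236999
R(2,0) (trapezoid, 4 panels, h=0.3750): 0.230020
R(1,1) = 0.236999 + (0.236999 − 0.265819)/3 = 0.227392
R(2,1) = 0.230020 + (0.230020 − 0.236999)/3 = 0.227694
R(2,2) = 0.227694 + (0.227694 − 0.227392)/15 = 0.227714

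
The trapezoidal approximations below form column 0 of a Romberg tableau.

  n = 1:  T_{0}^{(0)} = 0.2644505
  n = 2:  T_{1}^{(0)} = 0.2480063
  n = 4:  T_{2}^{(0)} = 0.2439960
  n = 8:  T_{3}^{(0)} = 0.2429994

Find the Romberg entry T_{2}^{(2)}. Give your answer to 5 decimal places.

0.24267

T_{1}^{(1)} = 0.2480063 + (0.2480063 − 0.2644505)/3 = 0.2425249
T_{2}^{(1)} = (4·0.2439960 − 0.2480063) / 3 = 0.2426592
T_{2}^{(2)} = 0.2426592 + (0.2426592 − 0.2425249)/15 = 0.2426682
(Column j=1 coincides with Simpson's rule on the same nodes.)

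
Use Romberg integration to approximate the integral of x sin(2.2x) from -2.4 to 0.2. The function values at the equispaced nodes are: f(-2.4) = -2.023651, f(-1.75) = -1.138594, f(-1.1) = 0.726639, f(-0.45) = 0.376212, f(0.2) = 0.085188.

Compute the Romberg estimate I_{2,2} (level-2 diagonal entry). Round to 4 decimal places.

-0.8449

I_{0,0} (trapezoid, 1 panel, h=2.6000): -2.520002
I_{1,0} (trapezoid, 2 panels, h=1.3000): -0.315370
I_{2,0} (trapezoid, 4 panels, h=0.6500): -0.653233
I_{1,1} = -0.315370 + (-0.315370 − (-2.520002))/3 = 0.419507
I_{2,1} = -0.653233 + (-0.653233 − (-0.315370))/3 = -0.765854
I_{2,2} = -0.765854 + (-0.765854 − 0.419507)/15 = -0.844878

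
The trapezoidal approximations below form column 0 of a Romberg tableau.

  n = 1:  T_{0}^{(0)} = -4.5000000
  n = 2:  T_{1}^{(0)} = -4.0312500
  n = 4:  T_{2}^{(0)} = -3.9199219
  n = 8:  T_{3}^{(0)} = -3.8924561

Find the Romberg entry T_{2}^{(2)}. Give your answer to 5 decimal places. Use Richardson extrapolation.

T_{1}^{(1)} = -4.0312500 + (-4.0312500 − (-4.5000000))/3 = -3.8750000
T_{2}^{(1)} = -3.9199219 + (-3.9199219 − (-4.0312500))/3 = -3.8828125
T_{2}^{(2)} = (16·(-3.8828125) − (-3.8750000)) / 15 = -3.8833333

-3.88333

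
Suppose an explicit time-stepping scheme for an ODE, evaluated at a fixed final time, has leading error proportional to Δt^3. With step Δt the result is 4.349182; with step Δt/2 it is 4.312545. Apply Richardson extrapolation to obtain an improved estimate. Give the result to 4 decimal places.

The leading error scales as Δt^3; refining by a factor of 2 reduces it by 2^3 = 8.
Extrapolated value = (8·A(Δt/2) − A(Δt)) / (8 − 1)
= (8·4.312545 − 4.349182) / 7
= 30.151178 / 7 = 4.307311

4.3073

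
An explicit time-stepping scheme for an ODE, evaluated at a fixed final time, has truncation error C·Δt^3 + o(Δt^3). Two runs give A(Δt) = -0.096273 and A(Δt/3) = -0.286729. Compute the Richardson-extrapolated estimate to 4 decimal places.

-0.2941

Extrapolated value = (27·A(Δt/3) − A(Δt)) / (27 − 1)
= (27·(-0.286729) − (-0.096273)) / 26
= -7.645410 / 26 = -0.294054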